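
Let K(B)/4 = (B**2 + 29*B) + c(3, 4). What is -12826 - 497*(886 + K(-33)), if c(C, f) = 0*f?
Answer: -715584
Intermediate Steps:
c(C, f) = 0
K(B) = 4*B**2 + 116*B (K(B) = 4*((B**2 + 29*B) + 0) = 4*(B**2 + 29*B) = 4*B**2 + 116*B)
-12826 - 497*(886 + K(-33)) = -12826 - 497*(886 + 4*(-33)*(29 - 33)) = -12826 - 497*(886 + 4*(-33)*(-4)) = -12826 - 497*(886 + 528) = -12826 - 497*1414 = -12826 - 702758 = -715584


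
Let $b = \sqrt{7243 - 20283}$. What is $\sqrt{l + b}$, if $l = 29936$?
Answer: $2 \sqrt{7484 + i \sqrt{815}} \approx 173.02 + 0.33 i$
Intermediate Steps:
$b = 4 i \sqrt{815}$ ($b = \sqrt{-13040} = 4 i \sqrt{815} \approx 114.19 i$)
$\sqrt{l + b} = \sqrt{29936 + 4 i \sqrt{815}}$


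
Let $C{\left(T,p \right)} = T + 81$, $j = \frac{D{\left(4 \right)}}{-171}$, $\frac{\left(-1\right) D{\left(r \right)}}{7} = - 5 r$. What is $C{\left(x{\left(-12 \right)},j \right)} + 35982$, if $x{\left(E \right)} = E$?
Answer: $36051$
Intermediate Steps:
$D{\left(r \right)} = 35 r$ ($D{\left(r \right)} = - 7 \left(- 5 r\right) = 35 r$)
$j = - \frac{140}{171}$ ($j = \frac{35 \cdot 4}{-171} = 140 \left(- \frac{1}{171}\right) = - \frac{140}{171} \approx -0.81871$)
$C{\left(T,p \right)} = 81 + T$
$C{\left(x{\left(-12 \right)},j \right)} + 35982 = \left(81 - 12\right) + 35982 = 69 + 35982 = 36051$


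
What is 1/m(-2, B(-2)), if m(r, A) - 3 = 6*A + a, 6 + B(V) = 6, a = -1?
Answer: 1/2 ≈ 0.50000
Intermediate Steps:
B(V) = 0 (B(V) = -6 + 6 = 0)
m(r, A) = 2 + 6*A (m(r, A) = 3 + (6*A - 1) = 3 + (-1 + 6*A) = 2 + 6*A)
1/m(-2, B(-2)) = 1/(2 + 6*0) = 1/(2 + 0) = 1/2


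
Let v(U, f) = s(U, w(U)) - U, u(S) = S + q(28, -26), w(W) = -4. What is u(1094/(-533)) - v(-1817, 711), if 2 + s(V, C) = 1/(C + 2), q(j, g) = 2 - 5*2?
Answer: -1944973/1066 ≈ -1824.6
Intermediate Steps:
q(j, g) = -8 (q(j, g) = 2 - 10 = -8)
s(V, C) = -2 + 1/(2 + C) (s(V, C) = -2 + 1/(C + 2) = -2 + 1/(2 + C))
u(S) = -8 + S (u(S) = S - 8 = -8 + S)
v(U, f) = -5/2 - U (v(U, f) = (-3 - 2*(-4))/(2 - 4) - U = (-3 + 8)/(-2) - U = -½*5 - U = -5/2 - U)
u(1094/(-533)) - v(-1817, 711) = (-8 + 1094/(-533)) - (-5/2 - 1*(-1817)) = (-8 + 1094*(-1/533)) - (-5/2 + 1817) = (-8 - 1094/533) - 1*3629/2 = -5358/533 - 3629/2 = -1944973/1066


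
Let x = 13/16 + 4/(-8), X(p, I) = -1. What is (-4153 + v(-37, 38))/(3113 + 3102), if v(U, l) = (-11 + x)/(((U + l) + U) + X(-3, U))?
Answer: -491681/735856 ≈ -0.66818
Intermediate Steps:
x = 5/16 (x = 13*(1/16) + 4*(-⅛) = 13/16 - ½ = 5/16 ≈ 0.31250)
v(U, l) = -171/(16*(-1 + l + 2*U)) (v(U, l) = (-11 + 5/16)/(((U + l) + U) - 1) = -171/(16*((l + 2*U) - 1)) = -171/(16*(-1 + l + 2*U)))
(-4153 + v(-37, 38))/(3113 + 3102) = (-4153 - 171/(-16 + 16*38 + 32*(-37)))/(3113 + 3102) = (-4153 - 171/(-16 + 608 - 1184))/6215 = (-4153 - 171/(-592))*(1/6215) = (-4153 - 171*(-1/592))*(1/6215) = (-4153 + 171/592)*(1/6215) = -2458405/592*1/6215 = -491681/735856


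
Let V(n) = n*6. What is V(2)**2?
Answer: 144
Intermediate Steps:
V(n) = 6*n
V(2)**2 = (6*2)**2 = 12**2 = 144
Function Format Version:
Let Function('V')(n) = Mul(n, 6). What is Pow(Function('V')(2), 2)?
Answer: 144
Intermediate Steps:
Function('V')(n) = Mul(6, n)
Pow(Function('V')(2), 2) = Pow(Mul(6, 2), 2) = Pow(12, 2) = 144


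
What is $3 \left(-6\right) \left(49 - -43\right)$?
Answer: $-1656$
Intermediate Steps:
$3 \left(-6\right) \left(49 - -43\right) = - 18 \left(49 + 43\right) = \left(-18\right) 92 = -1656$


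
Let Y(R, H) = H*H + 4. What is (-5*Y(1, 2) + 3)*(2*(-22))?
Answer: 1628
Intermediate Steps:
Y(R, H) = 4 + H**2 (Y(R, H) = H**2 + 4 = 4 + H**2)
(-5*Y(1, 2) + 3)*(2*(-22)) = (-5*(4 + 2**2) + 3)*(2*(-22)) = (-5*(4 + 4) + 3)*(-44) = (-5*8 + 3)*(-44) = (-40 + 3)*(-44) = -37*(-44) = 1628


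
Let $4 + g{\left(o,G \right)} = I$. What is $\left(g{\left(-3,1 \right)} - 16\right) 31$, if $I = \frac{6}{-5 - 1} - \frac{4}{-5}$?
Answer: $- \frac{3131}{5} \approx -626.2$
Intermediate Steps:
$I = - \frac{1}{5}$ ($I = \frac{6}{-6} - - \frac{4}{5} = 6 \left(- \frac{1}{6}\right) + \frac{4}{5} = -1 + \frac{4}{5} = - \frac{1}{5} \approx -0.2$)
$g{\left(o,G \right)} = - \frac{21}{5}$ ($g{\left(o,G \right)} = -4 - \frac{1}{5} = - \frac{21}{5}$)
$\left(g{\left(-3,1 \right)} - 16\right) 31 = \left(- \frac{21}{5} - 16\right) 31 = \left(- \frac{101}{5}\right) 31 = - \frac{3131}{5}$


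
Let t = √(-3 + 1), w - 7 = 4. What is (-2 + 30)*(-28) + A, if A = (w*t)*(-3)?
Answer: -784 - 33*I*√2 ≈ -784.0 - 46.669*I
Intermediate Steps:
w = 11 (w = 7 + 4 = 11)
t = I*√2 (t = √(-2) = I*√2 ≈ 1.4142*I)
A = -33*I*√2 (A = (11*(I*√2))*(-3) = (11*I*√2)*(-3) = -33*I*√2 ≈ -46.669*I)
(-2 + 30)*(-28) + A = (-2 + 30)*(-28) - 33*I*√2 = 28*(-28) - 33*I*√2 = -784 - 33*I*√2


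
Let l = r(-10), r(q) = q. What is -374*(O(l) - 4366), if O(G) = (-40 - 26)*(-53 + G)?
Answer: 77792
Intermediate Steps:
l = -10
O(G) = 3498 - 66*G (O(G) = -66*(-53 + G) = 3498 - 66*G)
-374*(O(l) - 4366) = -374*((3498 - 66*(-10)) - 4366) = -374*((3498 + 660) - 4366) = -374*(4158 - 4366) = -374*(-208) = 77792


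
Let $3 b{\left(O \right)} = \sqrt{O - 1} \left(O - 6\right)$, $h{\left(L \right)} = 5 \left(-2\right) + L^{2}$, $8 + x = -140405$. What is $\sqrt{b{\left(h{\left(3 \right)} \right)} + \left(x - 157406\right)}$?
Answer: $\frac{\sqrt{-2680371 - 21 i \sqrt{2}}}{3} \approx 0.0030233 - 545.73 i$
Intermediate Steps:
$x = -140413$ ($x = -8 - 140405 = -140413$)
$h{\left(L \right)} = -10 + L^{2}$
$b{\left(O \right)} = \frac{\sqrt{-1 + O} \left(-6 + O\right)}{3}$ ($b{\left(O \right)} = \frac{\sqrt{O - 1} \left(O - 6\right)}{3} = \frac{\sqrt{-1 + O} \left(-6 + O\right)}{3}$)
$\sqrt{b{\left(h{\left(3 \right)} \right)} + \left(x - 157406\right)} = \sqrt{\frac{\sqrt{-1 - \left(10 - 3^{2}\right)} \left(-6 - \left(10 - 3^{2}\right)\right)}{3} - 297819} = \sqrt{\frac{\sqrt{-1 + \left(-10 + 9\right)} \left(-6 + \left(-10 + 9\right)\right)}{3} - 297819} = \sqrt{\frac{\sqrt{-1 - 1} \left(-6 - 1\right)}{3} - 297819} = \sqrt{\frac{1}{3} \sqrt{-2} \left(-7\right) - 297819} = \sqrt{\frac{1}{3} i \sqrt{2} \left(-7\right) - 297819} = \sqrt{- \frac{7 i \sqrt{2}}{3} - 297819} = \sqrt{-297819 - \frac{7 i \sqrt{2}}{3}}$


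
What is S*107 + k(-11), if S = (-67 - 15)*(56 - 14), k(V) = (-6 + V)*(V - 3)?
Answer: -368270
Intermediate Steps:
k(V) = (-6 + V)*(-3 + V)
S = -3444 (S = -82*42 = -3444)
S*107 + k(-11) = -3444*107 + (18 + (-11)² - 9*(-11)) = -368508 + (18 + 121 + 99) = -368508 + 238 = -368270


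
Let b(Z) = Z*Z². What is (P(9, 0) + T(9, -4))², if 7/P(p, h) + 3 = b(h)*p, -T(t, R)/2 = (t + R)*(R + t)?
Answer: 24649/9 ≈ 2738.8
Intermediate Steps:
T(t, R) = -2*(R + t)² (T(t, R) = -2*(t + R)*(R + t) = -2*(R + t)*(R + t) = -2*(R + t)²)
b(Z) = Z³
P(p, h) = 7/(-3 + p*h³) (P(p, h) = 7/(-3 + h³*p) = 7/(-3 + p*h³))
(P(9, 0) + T(9, -4))² = (7/(-3 + 9*0³) - 2*(-4 + 9)²)² = (7/(-3 + 9*0) - 2*5²)² = (7/(-3 + 0) - 2*25)² = (7/(-3) - 50)² = (7*(-⅓) - 50)² = (-7/3 - 50)² = (-157/3)² = 24649/9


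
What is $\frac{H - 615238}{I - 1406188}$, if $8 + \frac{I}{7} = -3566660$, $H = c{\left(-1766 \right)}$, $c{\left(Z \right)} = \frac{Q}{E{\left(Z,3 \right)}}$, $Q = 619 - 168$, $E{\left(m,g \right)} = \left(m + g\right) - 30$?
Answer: $\frac{100283835}{4298776832} \approx 0.023328$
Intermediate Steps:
$E{\left(m,g \right)} = -30 + g + m$ ($E{\left(m,g \right)} = \left(g + m\right) - 30 = -30 + g + m$)
$Q = 451$ ($Q = 619 - 168 = 451$)
$c{\left(Z \right)} = \frac{451}{-27 + Z}$ ($c{\left(Z \right)} = \frac{451}{-30 + 3 + Z} = \frac{451}{-27 + Z}$)
$H = - \frac{41}{163}$ ($H = \frac{451}{-27 - 1766} = \frac{451}{-1793} = 451 \left(- \frac{1}{1793}\right) = - \frac{41}{163} \approx -0.25153$)
$I = -24966676$ ($I = -56 + 7 \left(-3566660\right) = -56 - 24966620 = -24966676$)
$\frac{H - 615238}{I - 1406188} = \frac{- \frac{41}{163} - 615238}{-24966676 - 1406188} = - \frac{100283835}{163 \left(-26372864\right)} = \left(- \frac{100283835}{163}\right) \left(- \frac{1}{26372864}\right) = \frac{100283835}{4298776832}$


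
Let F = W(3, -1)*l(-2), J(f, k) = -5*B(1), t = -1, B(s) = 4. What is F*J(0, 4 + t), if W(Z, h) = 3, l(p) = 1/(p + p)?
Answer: 15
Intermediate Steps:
l(p) = 1/(2*p)
J(f, k) = -20 (J(f, k) = -5*4 = -20)
F = -3/4 (F = 3*((1/2)/(-2)) = 3*((1/2)*(-1/2)) = 3*(-1/4) = -3/4 ≈ -0.75000)
F*J(0, 4 + t) = -3/4*(-20) = 15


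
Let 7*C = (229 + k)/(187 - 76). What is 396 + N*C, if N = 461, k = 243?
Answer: 525284/777 ≈ 676.04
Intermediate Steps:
C = 472/777 (C = ((229 + 243)/(187 - 76))/7 = (472/111)/7 = (472*(1/111))/7 = (⅐)*(472/111) = 472/777 ≈ 0.60746)
396 + N*C = 396 + 461*(472/777) = 396 + 217592/777 = 525284/777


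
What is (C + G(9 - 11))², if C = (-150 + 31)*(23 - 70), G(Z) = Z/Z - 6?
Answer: 31225744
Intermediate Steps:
G(Z) = -5 (G(Z) = 1 - 6 = -5)
C = 5593 (C = -119*(-47) = 5593)
(C + G(9 - 11))² = (5593 - 5)² = 5588² = 31225744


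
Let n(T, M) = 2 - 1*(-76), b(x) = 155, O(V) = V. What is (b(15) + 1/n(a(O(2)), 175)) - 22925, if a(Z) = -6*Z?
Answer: -1776059/78 ≈ -22770.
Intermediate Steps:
n(T, M) = 78 (n(T, M) = 2 + 76 = 78)
(b(15) + 1/n(a(O(2)), 175)) - 22925 = (155 + 1/78) - 22925 = 12091/78 - 22925 = -1776059/78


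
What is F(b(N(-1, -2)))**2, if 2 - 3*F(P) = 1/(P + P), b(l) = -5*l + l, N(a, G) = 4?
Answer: 4225/9216 ≈ 0.45844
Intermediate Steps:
b(l) = -4*l
F(P) = 2/3 - 1/(6*P) (F(P) = 2/3 - 1/(3*(P + P)) = 2/3 - 1/(2*P)/3 = 2/3 - 1/(6*P))
F(b(N(-1, -2)))**2 = ((-1 + 4*(-4*4))/(6*((-4*4))))**2 = ((1/6)*(-1 + 4*(-16))/(-16))**2 = ((1/6)*(-1/16)*(-1 - 64))**2 = ((1/6)*(-1/16)*(-65))**2 = (65/96)**2 = 4225/9216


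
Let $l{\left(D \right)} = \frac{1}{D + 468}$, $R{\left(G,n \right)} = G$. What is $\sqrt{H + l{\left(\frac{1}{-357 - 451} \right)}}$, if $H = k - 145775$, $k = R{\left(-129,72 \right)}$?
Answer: $\frac{2 i \sqrt{5215780800920838}}{378143} \approx 381.97 i$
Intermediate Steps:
$k = -129$
$H = -145904$ ($H = -129 - 145775 = -145904$)
$l{\left(D \right)} = \frac{1}{468 + D}$
$\sqrt{H + l{\left(\frac{1}{-357 - 451} \right)}} = \sqrt{-145904 + \frac{1}{468 + \frac{1}{-357 - 451}}} = \sqrt{-145904 + \frac{1}{468 + \frac{1}{-808}}} = \sqrt{-145904 + \frac{1}{468 - \frac{1}{808}}} = \sqrt{-145904 + \frac{1}{\frac{378143}{808}}} = \sqrt{-145904 + \frac{808}{378143}} = \sqrt{- \frac{55172575464}{378143}} = \frac{2 i \sqrt{5215780800920838}}{378143}$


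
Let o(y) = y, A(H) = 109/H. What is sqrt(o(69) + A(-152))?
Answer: sqrt(394402)/76 ≈ 8.2634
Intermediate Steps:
sqrt(o(69) + A(-152)) = sqrt(69 + 109/(-152)) = sqrt(69 + 109*(-1/152)) = sqrt(69 - 109/152) = sqrt(10379/152) = sqrt(394402)/76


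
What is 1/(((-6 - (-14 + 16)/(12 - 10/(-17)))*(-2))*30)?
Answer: 107/39540 ≈ 0.0027061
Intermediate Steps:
1/(((-6 - (-14 + 16)/(12 - 10/(-17)))*(-2))*30) = 1/(((-6 - 2/(12 - 10*(-1/17)))*(-2))*30) = 1/(((-6 - 2/(12 + 10/17))*(-2))*30) = 1/(((-6 - 2/214/17)*(-2))*30) = 1/(((-6 - 2*17/214)*(-2))*30) = 1/(((-6 - 1*17/107)*(-2))*30) = 1/(((-6 - 17/107)*(-2))*30) = 1/(-659/107*(-2)*30) = 1/((1318/107)*30) = 1/(39540/107) = 107/39540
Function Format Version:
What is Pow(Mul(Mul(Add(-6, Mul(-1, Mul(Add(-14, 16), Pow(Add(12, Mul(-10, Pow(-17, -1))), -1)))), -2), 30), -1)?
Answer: Rational(107, 39540) ≈ 0.0027061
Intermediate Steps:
Pow(Mul(Mul(Add(-6, Mul(-1, Mul(Add(-14, 16), Pow(Add(12, Mul(-10, Pow(-17, -1))), -1)))), -2), 30), -1) = Pow(Mul(Mul(Add(-6, Mul(-1, Mul(2, Pow(Add(12, Mul(-10, Rational(-1, 17))), -1)))), -2), 30), -1) = Pow(Mul(Mul(Add(-6, Mul(-1, Mul(2, Pow(Add(12, Rational(10, 17)), -1)))), -2), 30), -1) = Pow(Mul(Mul(Add(-6, Mul(-1, Mul(2, Pow(Rational(214, 17), -1)))), -2), 30), -1) = Pow(Mul(Mul(Add(-6, Mul(-1, Mul(2, Rational(17, 214)))), -2), 30), -1) = Pow(Mul(Mul(Add(-6, Mul(-1, Rational(17, 107))), -2), 30), -1) = Pow(Mul(Mul(Add(-6, Rational(-17, 107)), -2), 30), -1) = Pow(Mul(Mul(Rational(-659, 107), -2), 30), -1) = Pow(Mul(Rational(1318, 107), 30), -1) = Pow(Rational(39540, 107), -1) = Rational(107, 39540)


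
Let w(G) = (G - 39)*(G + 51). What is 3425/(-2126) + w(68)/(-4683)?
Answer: -3339443/1422294 ≈ -2.3479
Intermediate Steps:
w(G) = (-39 + G)*(51 + G)
3425/(-2126) + w(68)/(-4683) = 3425/(-2126) + (-1989 + 68² + 12*68)/(-4683) = 3425*(-1/2126) + (-1989 + 4624 + 816)*(-1/4683) = -3425/2126 + 3451*(-1/4683) = -3425/2126 - 493/669 = -3339443/1422294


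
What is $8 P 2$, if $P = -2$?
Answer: $-32$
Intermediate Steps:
$8 P 2 = 8 \left(-2\right) 2 = \left(-16\right) 2 = -32$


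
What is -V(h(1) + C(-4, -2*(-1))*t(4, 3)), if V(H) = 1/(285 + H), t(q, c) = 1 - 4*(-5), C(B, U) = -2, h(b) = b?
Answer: -1/244 ≈ -0.0040984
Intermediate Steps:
t(q, c) = 21 (t(q, c) = 1 + 20 = 21)
-V(h(1) + C(-4, -2*(-1))*t(4, 3)) = -1/(285 + (1 - 2*21)) = -1/(285 + (1 - 42)) = -1/(285 - 41) = -1/244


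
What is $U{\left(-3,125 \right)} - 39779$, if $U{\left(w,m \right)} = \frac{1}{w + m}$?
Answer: $- \frac{4853037}{122} \approx -39779.0$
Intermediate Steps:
$U{\left(w,m \right)} = \frac{1}{m + w}$
$U{\left(-3,125 \right)} - 39779 = \frac{1}{125 - 3} - 39779 = \frac{1}{122} - 39779 = - \frac{4853037}{122}$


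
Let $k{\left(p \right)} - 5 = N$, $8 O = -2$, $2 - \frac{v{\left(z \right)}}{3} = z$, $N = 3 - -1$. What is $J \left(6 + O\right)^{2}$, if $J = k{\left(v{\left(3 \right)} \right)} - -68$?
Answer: $\frac{40733}{16} \approx 2545.8$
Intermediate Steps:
$N = 4$ ($N = 3 + 1 = 4$)
$v{\left(z \right)} = 6 - 3 z$
$O = - \frac{1}{4}$ ($O = \frac{1}{8} \left(-2\right) = - \frac{1}{4} \approx -0.25$)
$k{\left(p \right)} = 9$ ($k{\left(p \right)} = 5 + 4 = 9$)
$J = 77$ ($J = 9 - -68 = 9 + 68 = 77$)
$J \left(6 + O\right)^{2} = 77 \left(6 - \frac{1}{4}\right)^{2} = 77 \left(\frac{23}{4}\right)^{2} = 77 \cdot \frac{529}{16} = \frac{40733}{16}$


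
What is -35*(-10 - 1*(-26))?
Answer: -560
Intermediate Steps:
-35*(-10 - 1*(-26)) = -35*(-10 + 26) = -35*16 = -560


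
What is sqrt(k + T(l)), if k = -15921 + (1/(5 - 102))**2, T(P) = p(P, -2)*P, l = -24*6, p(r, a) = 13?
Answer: 8*I*sqrt(2615849)/97 ≈ 133.39*I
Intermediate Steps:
l = -144
T(P) = 13*P
k = -149800688/9409 (k = -15921 + (1/(-97))**2 = -15921 + (-1/97)**2 = -15921 + 1/9409 = -149800688/9409 ≈ -15921.)
sqrt(k + T(l)) = sqrt(-149800688/9409 + 13*(-144)) = sqrt(-149800688/9409 - 1872) = sqrt(-167414336/9409) = 8*I*sqrt(2615849)/97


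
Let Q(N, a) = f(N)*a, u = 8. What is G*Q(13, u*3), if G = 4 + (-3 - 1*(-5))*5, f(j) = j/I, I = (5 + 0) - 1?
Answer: 1092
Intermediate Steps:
I = 4 (I = 5 - 1 = 4)
f(j) = j/4
Q(N, a) = N*a/4 (Q(N, a) = (N/4)*a = N*a/4)
G = 14 (G = 4 + (-3 + 5)*5 = 4 + 2*5 = 4 + 10 = 14)
G*Q(13, u*3) = 14*((¼)*13*(8*3)) = 14*((¼)*13*24) = 14*78 = 1092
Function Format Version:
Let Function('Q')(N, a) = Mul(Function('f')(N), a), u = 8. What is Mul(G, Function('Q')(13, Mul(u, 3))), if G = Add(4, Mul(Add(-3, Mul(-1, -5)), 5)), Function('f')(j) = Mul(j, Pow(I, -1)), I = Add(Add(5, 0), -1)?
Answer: 1092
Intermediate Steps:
I = 4 (I = Add(5, -1) = 4)
Function('f')(j) = Mul(Rational(1, 4), j) (Function('f')(j) = Mul(j, Pow(4, -1)) = Mul(j, Rational(1, 4)) = Mul(Rational(1, 4), j))
Function('Q')(N, a) = Mul(Rational(1, 4), N, a) (Function('Q')(N, a) = Mul(Mul(Rational(1, 4), N), a) = Mul(Rational(1, 4), N, a))
G = 14 (G = Add(4, Mul(Add(-3, 5), 5)) = Add(4, Mul(2, 5)) = Add(4, 10) = 14)
Mul(G, Function('Q')(13, Mul(u, 3))) = Mul(14, Mul(Rational(1, 4), 13, Mul(8, 3))) = Mul(14, Mul(Rational(1, 4), 13, 24)) = Mul(14, 78) = 1092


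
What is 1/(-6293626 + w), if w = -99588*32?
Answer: -1/9480442 ≈ -1.0548e-7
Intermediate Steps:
w = -3186816
1/(-6293626 + w) = 1/(-6293626 - 3186816) = 1/(-9480442) = -1/9480442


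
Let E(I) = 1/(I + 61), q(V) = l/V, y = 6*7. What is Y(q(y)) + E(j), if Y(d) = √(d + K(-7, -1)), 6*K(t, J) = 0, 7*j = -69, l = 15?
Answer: 7/358 + √70/14 ≈ 0.61717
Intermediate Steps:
j = -69/7 (j = (⅐)*(-69) = -69/7 ≈ -9.8571)
K(t, J) = 0 (K(t, J) = (⅙)*0 = 0)
y = 42
q(V) = 15/V
E(I) = 1/(61 + I)
Y(d) = √d (Y(d) = √(d + 0) = √d)
Y(q(y)) + E(j) = √(15/42) + 1/(61 - 69/7) = √(15*(1/42)) + 1/(358/7) = √(5/14) + 7/358 = √70/14 + 7/358 = 7/358 + √70/14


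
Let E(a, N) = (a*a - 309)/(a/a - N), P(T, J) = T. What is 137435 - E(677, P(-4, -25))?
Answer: 45831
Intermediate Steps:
E(a, N) = (-309 + a²)/(1 - N) (E(a, N) = (a² - 309)/(1 - N) = (-309 + a²)/(1 - N))
137435 - E(677, P(-4, -25)) = 137435 - (309 - 1*677²)/(-1 - 4) = 137435 - (309 - 1*458329)/(-5) = 137435 - (-1)*(309 - 458329)/5 = 137435 - (-1)*(-458020)/5 = 137435 - 1*91604 = 137435 - 91604 = 45831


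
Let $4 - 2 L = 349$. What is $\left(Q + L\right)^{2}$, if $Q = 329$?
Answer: $\frac{97969}{4} \approx 24492.0$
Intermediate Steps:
$L = - \frac{345}{2}$ ($L = 2 - \frac{349}{2} = - \frac{345}{2} \approx -172.5$)
$\left(Q + L\right)^{2} = \left(329 - \frac{345}{2}\right)^{2} = \left(\frac{313}{2}\right)^{2} = \frac{97969}{4}$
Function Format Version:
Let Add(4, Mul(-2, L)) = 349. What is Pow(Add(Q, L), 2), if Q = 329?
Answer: Rational(97969, 4) ≈ 24492.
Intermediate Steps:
L = Rational(-345, 2) (L = Add(2, Mul(Rational(-1, 2), 349)) = Add(2, Rational(-349, 2)) = Rational(-345, 2) ≈ -172.50)
Pow(Add(Q, L), 2) = Pow(Add(329, Rational(-345, 2)), 2) = Pow(Rational(313, 2), 2) = Rational(97969, 4)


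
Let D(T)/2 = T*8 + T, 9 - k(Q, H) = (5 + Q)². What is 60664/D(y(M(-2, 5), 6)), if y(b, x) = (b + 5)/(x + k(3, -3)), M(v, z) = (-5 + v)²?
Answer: -743134/243 ≈ -3058.2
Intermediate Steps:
k(Q, H) = 9 - (5 + Q)²
y(b, x) = (5 + b)/(-55 + x) (y(b, x) = (b + 5)/(x + (9 - (5 + 3)²)) = (5 + b)/(x + (9 - 1*8²)) = (5 + b)/(x + (9 - 1*64)) = (5 + b)/(x + (9 - 64)) = (5 + b)/(x - 55) = (5 + b)/(-55 + x))
D(T) = 18*T (D(T) = 2*(T*8 + T) = 2*(8*T + T) = 2*(9*T) = 18*T)
60664/D(y(M(-2, 5), 6)) = 60664/((18*((5 + (-5 - 2)²)/(-55 + 6)))) = 60664/((18*((5 + (-7)²)/(-49)))) = 60664/((18*(-(5 + 49)/49))) = 60664/((18*(-1/49*54))) = 60664/((18*(-54/49))) = 60664/(-972/49) = 60664*(-49/972) = -743134/243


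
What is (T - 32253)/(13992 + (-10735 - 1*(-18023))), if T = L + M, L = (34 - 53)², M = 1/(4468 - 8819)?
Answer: -138762093/92589280 ≈ -1.4987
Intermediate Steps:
M = -1/4351 (M = 1/(-4351) = -1/4351 ≈ -0.00022983)
L = 361 (L = (-19)² = 361)
T = 1570710/4351 (T = 361 - 1/4351 = 1570710/4351 ≈ 361.00)
(T - 32253)/(13992 + (-10735 - 1*(-18023))) = (1570710/4351 - 32253)/(13992 + (-10735 - 1*(-18023))) = -138762093/(4351*(13992 + (-10735 + 18023))) = -138762093/(4351*(13992 + 7288)) = -138762093/4351/21280 = -138762093/4351*1/21280 = -138762093/92589280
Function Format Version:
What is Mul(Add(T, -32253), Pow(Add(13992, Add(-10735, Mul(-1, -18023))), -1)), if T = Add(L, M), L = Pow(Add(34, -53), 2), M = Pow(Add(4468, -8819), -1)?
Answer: Rational(-138762093, 92589280) ≈ -1.4987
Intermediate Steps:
M = Rational(-1, 4351) (M = Pow(-4351, -1) = Rational(-1, 4351) ≈ -0.00022983)
L = 361 (L = Pow(-19, 2) = 361)
T = Rational(1570710, 4351) (T = Add(361, Rational(-1, 4351)) = Rational(1570710, 4351) ≈ 361.00)
Mul(Add(T, -32253), Pow(Add(13992, Add(-10735, Mul(-1, -18023))), -1)) = Mul(Add(Rational(1570710, 4351), -32253), Pow(Add(13992, Add(-10735, Mul(-1, -18023))), -1)) = Mul(Rational(-138762093, 4351), Pow(Add(13992, Add(-10735, 18023)), -1)) = Mul(Rational(-138762093, 4351), Pow(Add(13992, 7288), -1)) = Mul(Rational(-138762093, 4351), Pow(21280, -1)) = Mul(Rational(-138762093, 4351), Rational(1, 21280)) = Rational(-138762093, 92589280)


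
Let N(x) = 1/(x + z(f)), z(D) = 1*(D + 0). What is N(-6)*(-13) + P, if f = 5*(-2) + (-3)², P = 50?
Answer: 363/7 ≈ 51.857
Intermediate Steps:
f = -1 (f = -10 + 9 = -1)
z(D) = D (z(D) = 1*D = D)
N(x) = 1/(-1 + x) (N(x) = 1/(x - 1) = 1/(-1 + x))
N(-6)*(-13) + P = -13/(-1 - 6) + 50 = -13/(-7) + 50 = -⅐*(-13) + 50 = 13/7 + 50 = 363/7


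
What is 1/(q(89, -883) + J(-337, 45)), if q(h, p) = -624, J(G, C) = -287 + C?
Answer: -1/866 ≈ -0.0011547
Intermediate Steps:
1/(q(89, -883) + J(-337, 45)) = 1/(-624 + (-287 + 45)) = 1/(-624 - 242) = 1/(-866) = -1/866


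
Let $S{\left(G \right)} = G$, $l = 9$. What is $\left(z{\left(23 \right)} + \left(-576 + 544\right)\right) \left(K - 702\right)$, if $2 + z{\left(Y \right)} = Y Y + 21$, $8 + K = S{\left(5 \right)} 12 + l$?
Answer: $-330756$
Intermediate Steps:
$K = 61$ ($K = -8 + \left(5 \cdot 12 + 9\right) = -8 + \left(60 + 9\right) = -8 + 69 = 61$)
$z{\left(Y \right)} = 19 + Y^{2}$ ($z{\left(Y \right)} = -2 + \left(Y Y + 21\right) = -2 + \left(Y^{2} + 21\right) = -2 + \left(21 + Y^{2}\right) = 19 + Y^{2}$)
$\left(z{\left(23 \right)} + \left(-576 + 544\right)\right) \left(K - 702\right) = \left(\left(19 + 23^{2}\right) + \left(-576 + 544\right)\right) \left(61 - 702\right) = \left(\left(19 + 529\right) - 32\right) \left(61 - 702\right) = \left(548 - 32\right) \left(-641\right) = 516 \left(-641\right) = -330756$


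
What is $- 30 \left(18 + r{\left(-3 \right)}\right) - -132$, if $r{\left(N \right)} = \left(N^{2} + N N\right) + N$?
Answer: $-858$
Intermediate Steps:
$r{\left(N \right)} = N + 2 N^{2}$ ($r{\left(N \right)} = \left(N^{2} + N^{2}\right) + N = 2 N^{2} + N = N + 2 N^{2}$)
$- 30 \left(18 + r{\left(-3 \right)}\right) - -132 = - 30 \left(18 - 3 \left(1 + 2 \left(-3\right)\right)\right) - -132 = - 30 \left(18 - 3 \left(1 - 6\right)\right) + 132 = - 30 \left(18 - -15\right) + 132 = - 30 \left(18 + 15\right) + 132 = \left(-30\right) 33 + 132 = -990 + 132 = -858$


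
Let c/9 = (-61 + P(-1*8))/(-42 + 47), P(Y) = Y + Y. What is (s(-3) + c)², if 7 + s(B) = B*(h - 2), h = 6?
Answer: 620944/25 ≈ 24838.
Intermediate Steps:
P(Y) = 2*Y
c = -693/5 (c = 9*((-61 + 2*(-1*8))/(-42 + 47)) = 9*((-61 + 2*(-8))/5) = 9*((-61 - 16)*(⅕)) = 9*(-77*⅕) = 9*(-77/5) = -693/5 ≈ -138.60)
s(B) = -7 + 4*B (s(B) = -7 + B*(6 - 2) = -7 + B*4 = -7 + 4*B)
(s(-3) + c)² = ((-7 + 4*(-3)) - 693/5)² = ((-7 - 12) - 693/5)² = (-19 - 693/5)² = (-788/5)² = 620944/25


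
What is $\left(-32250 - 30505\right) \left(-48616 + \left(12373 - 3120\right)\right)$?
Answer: $2470225065$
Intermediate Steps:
$\left(-32250 - 30505\right) \left(-48616 + \left(12373 - 3120\right)\right) = - 62755 \left(-48616 + \left(12373 - 3120\right)\right) = - 62755 \left(-48616 + 9253\right) = \left(-62755\right) \left(-39363\right) = 2470225065$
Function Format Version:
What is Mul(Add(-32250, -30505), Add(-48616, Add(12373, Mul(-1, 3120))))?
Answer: 2470225065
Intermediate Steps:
Mul(Add(-32250, -30505), Add(-48616, Add(12373, Mul(-1, 3120)))) = Mul(-62755, Add(-48616, Add(12373, -3120))) = Mul(-62755, Add(-48616, 9253)) = Mul(-62755, -39363) = 2470225065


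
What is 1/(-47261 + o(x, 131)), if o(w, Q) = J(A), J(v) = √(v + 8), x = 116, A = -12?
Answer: -47261/2233602125 - 2*I/2233602125 ≈ -2.1159e-5 - 8.9541e-10*I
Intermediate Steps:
J(v) = √(8 + v)
o(w, Q) = 2*I (o(w, Q) = √(8 - 12) = √(-4) = 2*I)
1/(-47261 + o(x, 131)) = 1/(-47261 + 2*I) = (-47261 - 2*I)/2233602125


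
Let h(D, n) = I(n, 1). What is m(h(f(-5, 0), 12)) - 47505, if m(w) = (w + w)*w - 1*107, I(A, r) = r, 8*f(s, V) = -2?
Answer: -47610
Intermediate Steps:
f(s, V) = -¼ (f(s, V) = (⅛)*(-2) = -¼)
h(D, n) = 1
m(w) = -107 + 2*w² (m(w) = (2*w)*w - 107 = 2*w² - 107 = -107 + 2*w²)
m(h(f(-5, 0), 12)) - 47505 = (-107 + 2*1²) - 47505 = (-107 + 2*1) - 47505 = (-107 + 2) - 47505 = -105 - 47505 = -47610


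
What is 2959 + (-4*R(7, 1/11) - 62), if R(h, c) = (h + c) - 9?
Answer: 31951/11 ≈ 2904.6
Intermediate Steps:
R(h, c) = -9 + c + h (R(h, c) = (c + h) - 9 = -9 + c + h)
2959 + (-4*R(7, 1/11) - 62) = 2959 + (-4*(-9 + 1/11 + 7) - 62) = 2959 + (-4*(-21/11) - 62) = 2959 + (84/11 - 62) = 2959 - 598/11 = 31951/11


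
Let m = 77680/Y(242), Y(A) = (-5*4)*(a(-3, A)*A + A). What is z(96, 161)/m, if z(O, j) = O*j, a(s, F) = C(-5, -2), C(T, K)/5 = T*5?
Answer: 115950912/971 ≈ 1.1941e+5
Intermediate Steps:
C(T, K) = 25*T (C(T, K) = 5*(T*5) = 5*(5*T) = 25*T)
a(s, F) = -125 (a(s, F) = 25*(-5) = -125)
Y(A) = 2480*A (Y(A) = (-5*4)*(-125*A + A) = -(-2480)*A = 2480*A)
m = 971/7502 (m = 77680/((2480*242)) = 77680/600160 = 77680*(1/600160) = 971/7502 ≈ 0.12943)
z(96, 161)/m = (96*161)/(971/7502) = 15456*(7502/971) = 115950912/971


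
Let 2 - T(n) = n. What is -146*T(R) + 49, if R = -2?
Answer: -535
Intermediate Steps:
T(n) = 2 - n
-146*T(R) + 49 = -146*(2 - 1*(-2)) + 49 = -146*(2 + 2) + 49 = -146*4 + 49 = -584 + 49 = -535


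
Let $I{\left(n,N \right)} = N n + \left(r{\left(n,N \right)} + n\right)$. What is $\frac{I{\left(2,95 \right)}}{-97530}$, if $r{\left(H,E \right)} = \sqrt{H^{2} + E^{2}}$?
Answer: $- \frac{32}{16255} - \frac{\sqrt{9029}}{97530} \approx -0.0029429$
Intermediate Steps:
$r{\left(H,E \right)} = \sqrt{E^{2} + H^{2}}$
$I{\left(n,N \right)} = n + \sqrt{N^{2} + n^{2}} + N n$ ($I{\left(n,N \right)} = N n + \left(\sqrt{N^{2} + n^{2}} + n\right) = N n + \left(n + \sqrt{N^{2} + n^{2}}\right) = n + \sqrt{N^{2} + n^{2}} + N n$)
$\frac{I{\left(2,95 \right)}}{-97530} = \frac{2 + \sqrt{95^{2} + 2^{2}} + 95 \cdot 2}{-97530} = \left(2 + \sqrt{9025 + 4} + 190\right) \left(- \frac{1}{97530}\right) = \left(2 + \sqrt{9029} + 190\right) \left(- \frac{1}{97530}\right) = \left(192 + \sqrt{9029}\right) \left(- \frac{1}{97530}\right) = - \frac{32}{16255} - \frac{\sqrt{9029}}{97530}$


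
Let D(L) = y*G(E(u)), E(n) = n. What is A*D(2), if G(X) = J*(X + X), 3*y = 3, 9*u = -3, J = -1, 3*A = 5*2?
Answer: 20/9 ≈ 2.2222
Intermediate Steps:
A = 10/3 (A = (5*2)/3 = (⅓)*10 = 10/3 ≈ 3.3333)
u = -⅓ (u = (⅑)*(-3) = -⅓ ≈ -0.33333)
y = 1 (y = (⅓)*3 = 1)
G(X) = -2*X (G(X) = -(X + X) = -2*X)
D(L) = ⅔ (D(L) = 1*(-2*(-⅓)) = 1*(⅔) = ⅔)
A*D(2) = (10/3)*(⅔) = 20/9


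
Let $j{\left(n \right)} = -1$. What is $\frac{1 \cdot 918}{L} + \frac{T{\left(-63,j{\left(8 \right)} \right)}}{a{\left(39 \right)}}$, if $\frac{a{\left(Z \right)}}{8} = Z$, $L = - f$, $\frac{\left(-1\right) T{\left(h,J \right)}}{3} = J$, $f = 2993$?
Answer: $- \frac{92479}{311272} \approx -0.2971$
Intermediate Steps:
$T{\left(h,J \right)} = - 3 J$
$L = -2993$ ($L = \left(-1\right) 2993 = -2993$)
$a{\left(Z \right)} = 8 Z$
$\frac{1 \cdot 918}{L} + \frac{T{\left(-63,j{\left(8 \right)} \right)}}{a{\left(39 \right)}} = \frac{1 \cdot 918}{-2993} + \frac{\left(-3\right) \left(-1\right)}{8 \cdot 39} = 918 \left(- \frac{1}{2993}\right) + \frac{3}{312} = - \frac{918}{2993} + 3 \cdot \frac{1}{312} = - \frac{918}{2993} + \frac{1}{104} = - \frac{92479}{311272}$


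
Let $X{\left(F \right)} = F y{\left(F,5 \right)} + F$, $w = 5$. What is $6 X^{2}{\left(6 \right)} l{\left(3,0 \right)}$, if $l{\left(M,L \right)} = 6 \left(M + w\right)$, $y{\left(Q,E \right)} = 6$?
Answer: $508032$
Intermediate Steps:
$X{\left(F \right)} = 7 F$ ($X{\left(F \right)} = F 6 + F = 6 F + F = 7 F$)
$l{\left(M,L \right)} = 30 + 6 M$ ($l{\left(M,L \right)} = 6 \left(M + 5\right) = 6 \left(5 + M\right) = 30 + 6 M$)
$6 X^{2}{\left(6 \right)} l{\left(3,0 \right)} = 6 \left(7 \cdot 6\right)^{2} \left(30 + 6 \cdot 3\right) = 6 \cdot 42^{2} \left(30 + 18\right) = 6 \cdot 1764 \cdot 48 = 10584 \cdot 48 = 508032$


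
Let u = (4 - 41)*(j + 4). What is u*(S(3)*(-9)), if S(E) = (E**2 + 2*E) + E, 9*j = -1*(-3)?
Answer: 25974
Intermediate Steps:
j = 1/3 (j = (-1*(-3))/9 = (1/9)*3 = 1/3 ≈ 0.33333)
S(E) = E**2 + 3*E
u = -481/3 (u = (4 - 41)*(1/3 + 4) = -37*13/3 = -481/3 ≈ -160.33)
u*(S(3)*(-9)) = -481*3*(3 + 3)*(-9)/3 = -481*3*6*(-9)/3 = -2886*(-9) = -481/3*(-162) = 25974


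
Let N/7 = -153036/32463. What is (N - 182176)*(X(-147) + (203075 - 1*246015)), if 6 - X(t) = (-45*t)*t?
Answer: -610874236262060/3607 ≈ -1.6936e+11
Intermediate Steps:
N = -119028/3607 (N = 7*(-153036/32463) = 7*(-153036*1/32463) = 7*(-17004/3607) = -119028/3607 ≈ -32.999)
X(t) = 6 + 45*t² (X(t) = 6 - (-45*t)*t = 6 - (-45)*t² = 6 + 45*t²)
(N - 182176)*(X(-147) + (203075 - 1*246015)) = (-119028/3607 - 182176)*((6 + 45*(-147)²) + (203075 - 1*246015)) = -657227860*((6 + 45*21609) + (203075 - 246015))/3607 = -657227860*((6 + 972405) - 42940)/3607 = -657227860*(972411 - 42940)/3607 = -657227860/3607*929471 = -610874236262060/3607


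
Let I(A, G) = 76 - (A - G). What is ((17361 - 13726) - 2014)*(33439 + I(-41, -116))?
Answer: 54206240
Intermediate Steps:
I(A, G) = 76 + G - A (I(A, G) = 76 + (G - A) = 76 + G - A)
((17361 - 13726) - 2014)*(33439 + I(-41, -116)) = ((17361 - 13726) - 2014)*(33439 + (76 - 116 - 1*(-41))) = (3635 - 2014)*(33439 + (76 - 116 + 41)) = 1621*(33439 + 1) = 1621*33440 = 54206240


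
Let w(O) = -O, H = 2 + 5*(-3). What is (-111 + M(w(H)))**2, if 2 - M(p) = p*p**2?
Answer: 5317636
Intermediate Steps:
H = -13 (H = 2 - 15 = -13)
M(p) = 2 - p**3 (M(p) = 2 - p*p**2 = 2 - p**3)
(-111 + M(w(H)))**2 = (-111 + (2 - (-1*(-13))**3))**2 = (-111 + (2 - 1*13**3))**2 = (-111 + (2 - 1*2197))**2 = (-111 + (2 - 2197))**2 = (-111 - 2195)**2 = (-2306)**2 = 5317636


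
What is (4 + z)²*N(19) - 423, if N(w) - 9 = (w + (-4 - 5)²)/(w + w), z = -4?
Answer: -423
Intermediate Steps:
N(w) = 9 + (81 + w)/(2*w) (N(w) = 9 + (w + (-4 - 5)²)/(w + w) = 9 + (w + (-9)²)/((2*w)) = 9 + (w + 81)*(1/(2*w)) = 9 + (81 + w)*(1/(2*w)) = 9 + (81 + w)/(2*w))
(4 + z)²*N(19) - 423 = (4 - 4)²*((½)*(81 + 19*19)/19) - 423 = 0²*((½)*(1/19)*(81 + 361)) - 423 = 0*((½)*(1/19)*442) - 423 = 0*(221/19) - 423 = 0 - 423 = -423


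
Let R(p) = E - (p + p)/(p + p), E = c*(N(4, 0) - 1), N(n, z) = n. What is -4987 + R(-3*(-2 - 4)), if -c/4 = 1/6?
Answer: -4990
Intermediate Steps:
c = -2/3 (c = -4/6 = -4*1/6 = -2/3 ≈ -0.66667)
E = -2 (E = -2*(4 - 1)/3 = -2/3*3 = -2)
R(p) = -3 (R(p) = -2 - (p + p)/(p + p) = -2 - 2*p/(2*p) = -2 - 2*p*1/(2*p) = -2 - 1*1 = -2 - 1 = -3)
-4987 + R(-3*(-2 - 4)) = -4987 - 3 = -4990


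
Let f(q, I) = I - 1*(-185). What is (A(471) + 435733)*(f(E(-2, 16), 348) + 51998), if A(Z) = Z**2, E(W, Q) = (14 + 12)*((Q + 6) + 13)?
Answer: 34543019794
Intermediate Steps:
E(W, Q) = 494 + 26*Q (E(W, Q) = 26*((6 + Q) + 13) = 26*(19 + Q) = 494 + 26*Q)
f(q, I) = 185 + I (f(q, I) = I + 185 = 185 + I)
(A(471) + 435733)*(f(E(-2, 16), 348) + 51998) = (471**2 + 435733)*((185 + 348) + 51998) = (221841 + 435733)*(533 + 51998) = 657574*52531 = 34543019794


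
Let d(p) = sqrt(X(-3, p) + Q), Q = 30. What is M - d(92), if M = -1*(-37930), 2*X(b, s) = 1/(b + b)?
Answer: 37930 - sqrt(1077)/6 ≈ 37925.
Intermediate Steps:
X(b, s) = 1/(4*b) (X(b, s) = 1/(2*(b + b)) = 1/(2*((2*b))) = (1/(2*b))/2 = 1/(4*b))
d(p) = sqrt(1077)/6 (d(p) = sqrt((1/4)/(-3) + 30) = sqrt((1/4)*(-1/3) + 30) = sqrt(-1/12 + 30) = sqrt(359/12) = sqrt(1077)/6)
M = 37930
M - d(92) = 37930 - sqrt(1077)/6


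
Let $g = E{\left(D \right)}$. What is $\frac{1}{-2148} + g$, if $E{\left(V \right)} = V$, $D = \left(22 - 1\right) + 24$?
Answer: $\frac{96659}{2148} \approx 45.0$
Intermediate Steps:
$D = 45$ ($D = 21 + 24 = 45$)
$g = 45$
$\frac{1}{-2148} + g = \frac{1}{-2148} + 45 = - \frac{1}{2148} + 45 = \frac{96659}{2148}$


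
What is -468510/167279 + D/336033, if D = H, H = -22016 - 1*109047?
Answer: -1114030487/349138287 ≈ -3.1908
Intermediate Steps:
H = -131063 (H = -22016 - 109047 = -131063)
D = -131063
-468510/167279 + D/336033 = -468510/167279 - 131063/336033 = -468510*1/167279 - 131063*1/336033 = -2910/1039 - 131063/336033 = -1114030487/349138287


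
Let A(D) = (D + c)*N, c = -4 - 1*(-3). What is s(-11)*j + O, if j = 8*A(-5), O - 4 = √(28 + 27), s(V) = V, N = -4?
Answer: -2108 + √55 ≈ -2100.6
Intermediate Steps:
c = -1 (c = -4 + 3 = -1)
A(D) = 4 - 4*D (A(D) = (D - 1)*(-4) = (-1 + D)*(-4) = 4 - 4*D)
O = 4 + √55 (O = 4 + √(28 + 27) = 4 + √55 ≈ 11.416)
j = 192 (j = 8*(4 - 4*(-5)) = 8*(4 + 20) = 8*24 = 192)
s(-11)*j + O = -11*192 + (4 + √55) = -2112 + (4 + √55) = -2108 + √55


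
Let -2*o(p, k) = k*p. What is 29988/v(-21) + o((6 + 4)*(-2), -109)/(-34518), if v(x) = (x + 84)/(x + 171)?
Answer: 1232293145/17259 ≈ 71400.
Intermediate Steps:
o(p, k) = -k*p/2
v(x) = (84 + x)/(171 + x)
29988/v(-21) + o((6 + 4)*(-2), -109)/(-34518) = 29988/(((84 - 21)/(171 - 21))) - 1/2*(-109)*(6 + 4)*(-2)/(-34518) = 29988/((63/150)) - 1/2*(-109)*10*(-2)*(-1/34518) = 29988/(((1/150)*63)) - 1/2*(-109)*(-20)*(-1/34518) = 29988/(21/50) - 1090*(-1/34518) = 29988*(50/21) + 545/17259 = 71400 + 545/17259 = 1232293145/17259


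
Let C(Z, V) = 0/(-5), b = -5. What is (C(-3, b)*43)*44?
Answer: 0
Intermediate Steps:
C(Z, V) = 0 (C(Z, V) = 0*(-⅕) = 0)
(C(-3, b)*43)*44 = (0*43)*44 = 0*44 = 0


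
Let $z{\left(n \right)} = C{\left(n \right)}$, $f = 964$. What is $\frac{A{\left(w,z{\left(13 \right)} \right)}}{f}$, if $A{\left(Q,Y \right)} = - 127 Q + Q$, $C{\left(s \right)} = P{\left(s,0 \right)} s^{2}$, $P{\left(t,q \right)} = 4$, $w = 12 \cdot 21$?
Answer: $- \frac{7938}{241} \approx -32.938$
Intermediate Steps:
$w = 252$
$C{\left(s \right)} = 4 s^{2}$
$z{\left(n \right)} = 4 n^{2}$
$A{\left(Q,Y \right)} = - 126 Q$
$\frac{A{\left(w,z{\left(13 \right)} \right)}}{f} = \frac{\left(-126\right) 252}{964} = \left(-31752\right) \frac{1}{964} = - \frac{7938}{241}$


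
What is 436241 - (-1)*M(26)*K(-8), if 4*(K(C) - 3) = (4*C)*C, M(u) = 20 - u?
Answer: 435839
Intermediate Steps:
K(C) = 3 + C² (K(C) = 3 + ((4*C)*C)/4 = 3 + (4*C²)/4 = 3 + C²)
436241 - (-1)*M(26)*K(-8) = 436241 - (-1)*(20 - 1*26)*(3 + (-8)²) = 436241 - (-1)*(20 - 26)*(3 + 64) = 436241 - (-1)*(-6*67) = 436241 - (-1)*(-402) = 436241 - 1*402 = 436241 - 402 = 435839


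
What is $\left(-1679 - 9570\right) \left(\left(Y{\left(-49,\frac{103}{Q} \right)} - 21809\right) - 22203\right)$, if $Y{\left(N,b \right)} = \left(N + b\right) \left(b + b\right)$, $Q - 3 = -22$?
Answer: $\frac{176331764672}{361} \approx 4.8845 \cdot 10^{8}$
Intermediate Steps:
$Q = -19$ ($Q = 3 - 22 = -19$)
$Y{\left(N,b \right)} = 2 b \left(N + b\right)$ ($Y{\left(N,b \right)} = \left(N + b\right) 2 b = 2 b \left(N + b\right)$)
$\left(-1679 - 9570\right) \left(\left(Y{\left(-49,\frac{103}{Q} \right)} - 21809\right) - 22203\right) = \left(-1679 - 9570\right) \left(\left(2 \frac{103}{-19} \left(-49 + \frac{103}{-19}\right) - 21809\right) - 22203\right) = - 11249 \left(\left(2 \cdot 103 \left(- \frac{1}{19}\right) \left(-49 + 103 \left(- \frac{1}{19}\right)\right) - 21809\right) - 22203\right) = - 11249 \left(\left(2 \left(- \frac{103}{19}\right) \left(-49 - \frac{103}{19}\right) - 21809\right) - 22203\right) = - 11249 \left(\left(2 \left(- \frac{103}{19}\right) \left(- \frac{1034}{19}\right) - 21809\right) - 22203\right) = - 11249 \left(\left(\frac{213004}{361} - 21809\right) - 22203\right) = - 11249 \left(- \frac{7660045}{361} - 22203\right) = \left(-11249\right) \left(- \frac{15675328}{361}\right) = \frac{176331764672}{361}$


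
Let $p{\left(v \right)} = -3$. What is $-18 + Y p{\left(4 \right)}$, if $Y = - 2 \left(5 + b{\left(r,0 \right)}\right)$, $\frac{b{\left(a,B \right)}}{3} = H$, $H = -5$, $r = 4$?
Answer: $-78$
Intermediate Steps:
$b{\left(a,B \right)} = -15$ ($b{\left(a,B \right)} = 3 \left(-5\right) = -15$)
$Y = 20$ ($Y = - 2 \left(5 - 15\right) = \left(-2\right) \left(-10\right) = 20$)
$-18 + Y p{\left(4 \right)} = -18 + 20 \left(-3\right) = -18 - 60 = -78$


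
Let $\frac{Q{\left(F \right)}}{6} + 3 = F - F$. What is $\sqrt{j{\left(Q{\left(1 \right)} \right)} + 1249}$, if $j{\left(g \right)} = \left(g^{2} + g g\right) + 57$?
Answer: $\sqrt{1954} \approx 44.204$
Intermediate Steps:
$Q{\left(F \right)} = -18$ ($Q{\left(F \right)} = -18 + 6 \left(F - F\right) = -18 + 6 \cdot 0 = -18 + 0 = -18$)
$j{\left(g \right)} = 57 + 2 g^{2}$ ($j{\left(g \right)} = \left(g^{2} + g^{2}\right) + 57 = 2 g^{2} + 57 = 57 + 2 g^{2}$)
$\sqrt{j{\left(Q{\left(1 \right)} \right)} + 1249} = \sqrt{\left(57 + 2 \left(-18\right)^{2}\right) + 1249} = \sqrt{\left(57 + 2 \cdot 324\right) + 1249} = \sqrt{\left(57 + 648\right) + 1249} = \sqrt{705 + 1249} = \sqrt{1954}$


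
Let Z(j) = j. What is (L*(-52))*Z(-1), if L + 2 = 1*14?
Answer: 624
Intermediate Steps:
L = 12 (L = -2 + 1*14 = -2 + 14 = 12)
(L*(-52))*Z(-1) = (12*(-52))*(-1) = -624*(-1) = 624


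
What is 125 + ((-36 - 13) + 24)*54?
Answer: -1225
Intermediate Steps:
125 + ((-36 - 13) + 24)*54 = 125 + (-49 + 24)*54 = 125 - 25*54 = 125 - 1350 = -1225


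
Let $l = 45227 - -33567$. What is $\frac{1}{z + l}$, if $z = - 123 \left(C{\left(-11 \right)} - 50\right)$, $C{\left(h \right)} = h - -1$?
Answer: $\frac{1}{86174} \approx 1.1604 \cdot 10^{-5}$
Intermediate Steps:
$l = 78794$ ($l = 45227 + 33567 = 78794$)
$C{\left(h \right)} = 1 + h$ ($C{\left(h \right)} = h + 1 = 1 + h$)
$z = 7380$ ($z = - 123 \left(\left(1 - 11\right) - 50\right) = - 123 \left(-10 - 50\right) = \left(-123\right) \left(-60\right) = 7380$)
$\frac{1}{z + l} = \frac{1}{7380 + 78794} = \frac{1}{86174}$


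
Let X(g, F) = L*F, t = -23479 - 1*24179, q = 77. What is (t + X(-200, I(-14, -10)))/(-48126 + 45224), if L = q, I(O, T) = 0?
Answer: 23829/1451 ≈ 16.422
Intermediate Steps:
t = -47658 (t = -23479 - 24179 = -47658)
L = 77
X(g, F) = 77*F
(t + X(-200, I(-14, -10)))/(-48126 + 45224) = (-47658 + 77*0)/(-48126 + 45224) = (-47658 + 0)/(-2902) = -47658*(-1/2902) = 23829/1451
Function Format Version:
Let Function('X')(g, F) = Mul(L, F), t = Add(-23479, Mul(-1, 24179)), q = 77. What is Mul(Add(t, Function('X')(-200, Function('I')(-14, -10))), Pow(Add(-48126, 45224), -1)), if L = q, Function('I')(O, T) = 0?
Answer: Rational(23829, 1451) ≈ 16.422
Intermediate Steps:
t = -47658 (t = Add(-23479, -24179) = -47658)
L = 77
Function('X')(g, F) = Mul(77, F)
Mul(Add(t, Function('X')(-200, Function('I')(-14, -10))), Pow(Add(-48126, 45224), -1)) = Mul(Add(-47658, Mul(77, 0)), Pow(Add(-48126, 45224), -1)) = Mul(Add(-47658, 0), Pow(-2902, -1)) = Mul(-47658, Rational(-1, 2902)) = Rational(23829, 1451)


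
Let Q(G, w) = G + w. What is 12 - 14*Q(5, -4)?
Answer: -2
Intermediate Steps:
12 - 14*Q(5, -4) = 12 - 14*(5 - 4) = 12 - 14*1 = 12 - 14 = -2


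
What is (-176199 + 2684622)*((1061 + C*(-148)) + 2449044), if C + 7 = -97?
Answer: 6184509381231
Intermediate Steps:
C = -104 (C = -7 - 97 = -104)
(-176199 + 2684622)*((1061 + C*(-148)) + 2449044) = (-176199 + 2684622)*((1061 - 104*(-148)) + 2449044) = 2508423*((1061 + 15392) + 2449044) = 2508423*(16453 + 2449044) = 2508423*2465497 = 6184509381231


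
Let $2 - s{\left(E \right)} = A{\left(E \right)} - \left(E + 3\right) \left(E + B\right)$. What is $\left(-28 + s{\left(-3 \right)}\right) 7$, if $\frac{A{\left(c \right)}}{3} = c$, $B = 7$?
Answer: $-119$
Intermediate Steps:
$A{\left(c \right)} = 3 c$
$s{\left(E \right)} = 2 - 3 E + \left(3 + E\right) \left(7 + E\right)$ ($s{\left(E \right)} = 2 - \left(3 E - \left(E + 3\right) \left(E + 7\right)\right) = 2 - \left(3 E - \left(3 + E\right) \left(7 + E\right)\right) = 2 - 3 E + \left(3 + E\right) \left(7 + E\right)$)
$\left(-28 + s{\left(-3 \right)}\right) 7 = \left(-28 + \left(23 + \left(-3\right)^{2} + 7 \left(-3\right)\right)\right) 7 = \left(-28 + \left(23 + 9 - 21\right)\right) 7 = \left(-28 + 11\right) 7 = \left(-17\right) 7 = -119$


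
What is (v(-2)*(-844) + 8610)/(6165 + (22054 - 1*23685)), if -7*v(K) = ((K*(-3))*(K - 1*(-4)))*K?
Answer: 20007/15869 ≈ 1.2608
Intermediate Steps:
v(K) = 3*K**2*(4 + K)/7 (v(K) = -(K*(-3))*(K - 1*(-4))*K/7 = -(-3*K)*(K + 4)*K/7 = -(-3*K)*(4 + K)*K/7 = -(-3*K*(4 + K))*K/7 = -(-3)*K**2*(4 + K)/7 = 3*K**2*(4 + K)/7)
(v(-2)*(-844) + 8610)/(6165 + (22054 - 1*23685)) = (((3/7)*(-2)**2*(4 - 2))*(-844) + 8610)/(6165 + (22054 - 1*23685)) = (((3/7)*4*2)*(-844) + 8610)/(6165 + (22054 - 23685)) = ((24/7)*(-844) + 8610)/(6165 - 1631) = (-20256/7 + 8610)/4534 = (40014/7)*(1/4534) = 20007/15869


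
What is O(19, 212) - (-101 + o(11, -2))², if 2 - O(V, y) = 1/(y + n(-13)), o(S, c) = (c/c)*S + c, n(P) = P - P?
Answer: -1793945/212 ≈ -8462.0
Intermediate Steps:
n(P) = 0
o(S, c) = S + c (o(S, c) = 1*S + c = S + c)
O(V, y) = 2 - 1/y (O(V, y) = 2 - 1/(y + 0) = 2 - 1/y)
O(19, 212) - (-101 + o(11, -2))² = (2 - 1/212) - (-101 + (11 - 2))² = (2 - 1*1/212) - (-101 + 9)² = (2 - 1/212) - 1*(-92)² = 423/212 - 1*8464 = 423/212 - 8464 = -1793945/212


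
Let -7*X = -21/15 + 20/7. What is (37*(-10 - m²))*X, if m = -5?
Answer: 1887/7 ≈ 269.57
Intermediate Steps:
X = -51/245 (X = -(-21/15 + 20/7)/7 = -(-21*1/15 + 20*(⅐))/7 = -(-7/5 + 20/7)/7 = -⅐*51/35 = -51/245 ≈ -0.20816)
(37*(-10 - m²))*X = (37*(-10 - 1*(-5)²))*(-51/245) = (37*(-10 - 1*25))*(-51/245) = (37*(-10 - 25))*(-51/245) = (37*(-35))*(-51/245) = -1295*(-51/245) = 1887/7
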